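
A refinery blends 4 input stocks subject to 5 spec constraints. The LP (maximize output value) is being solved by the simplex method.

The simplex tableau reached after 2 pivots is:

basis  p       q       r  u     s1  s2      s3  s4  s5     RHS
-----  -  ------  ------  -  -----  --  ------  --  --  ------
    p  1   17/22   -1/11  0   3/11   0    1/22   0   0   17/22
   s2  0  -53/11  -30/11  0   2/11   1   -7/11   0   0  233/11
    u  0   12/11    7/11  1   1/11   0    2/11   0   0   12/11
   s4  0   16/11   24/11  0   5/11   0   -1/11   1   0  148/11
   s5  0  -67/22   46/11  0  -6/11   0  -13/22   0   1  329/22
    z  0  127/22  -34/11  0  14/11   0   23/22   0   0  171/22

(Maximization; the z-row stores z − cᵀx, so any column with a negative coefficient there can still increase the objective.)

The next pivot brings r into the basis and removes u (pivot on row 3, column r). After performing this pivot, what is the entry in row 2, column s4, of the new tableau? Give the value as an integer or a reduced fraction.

Pivot element is row 3, column r: 7/11.
Normalize row 3: new (row 3, s4) = 0/(7/11) = 0.
row 2 ← row 2 − (-30/11)·(new row 3): 0 − (-30/11)·0 = 0.

0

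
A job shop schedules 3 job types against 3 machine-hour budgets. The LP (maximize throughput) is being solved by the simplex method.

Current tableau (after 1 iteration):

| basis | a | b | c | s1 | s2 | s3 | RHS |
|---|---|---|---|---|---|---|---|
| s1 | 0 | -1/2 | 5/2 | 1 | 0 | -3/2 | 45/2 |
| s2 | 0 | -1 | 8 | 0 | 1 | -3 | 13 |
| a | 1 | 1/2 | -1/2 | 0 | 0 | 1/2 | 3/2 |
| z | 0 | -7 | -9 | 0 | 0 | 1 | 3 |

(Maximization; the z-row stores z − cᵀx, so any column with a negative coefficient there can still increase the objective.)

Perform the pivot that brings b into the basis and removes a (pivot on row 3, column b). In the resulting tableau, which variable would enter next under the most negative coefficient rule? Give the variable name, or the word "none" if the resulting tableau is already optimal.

Pivot element 1/2. New z-row = old z-row − (-7)·(row 3/(1/2)).
Updated z-row coefficients: a: 14, b: 0, c: -16, s1: 0, s2: 0, s3: 8.
The most negative is -16 in column c, so c would enter next.

c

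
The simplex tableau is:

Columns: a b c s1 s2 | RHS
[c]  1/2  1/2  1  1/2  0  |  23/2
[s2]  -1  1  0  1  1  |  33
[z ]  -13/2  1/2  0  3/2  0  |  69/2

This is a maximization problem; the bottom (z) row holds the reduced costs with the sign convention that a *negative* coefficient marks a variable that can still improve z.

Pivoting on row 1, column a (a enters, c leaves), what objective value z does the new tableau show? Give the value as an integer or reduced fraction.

Minimum ratio for a: (23/2)/(1/2) = 23.
z changes by −(z-row coeff of a)·ratio = −(-13/2)·23 = 299/2.
New z = 69/2 + (299/2) = 184.

184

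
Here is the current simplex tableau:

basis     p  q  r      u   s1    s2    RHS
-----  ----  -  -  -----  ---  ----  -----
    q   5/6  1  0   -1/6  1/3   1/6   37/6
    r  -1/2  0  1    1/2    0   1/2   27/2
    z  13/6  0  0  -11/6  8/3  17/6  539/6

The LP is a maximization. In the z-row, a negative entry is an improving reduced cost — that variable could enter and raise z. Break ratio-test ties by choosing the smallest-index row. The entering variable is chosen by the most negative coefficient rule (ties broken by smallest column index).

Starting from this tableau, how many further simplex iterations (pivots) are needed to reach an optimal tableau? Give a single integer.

1

pivot: u in, r out → z = 418/3
No improving column remains; optimal.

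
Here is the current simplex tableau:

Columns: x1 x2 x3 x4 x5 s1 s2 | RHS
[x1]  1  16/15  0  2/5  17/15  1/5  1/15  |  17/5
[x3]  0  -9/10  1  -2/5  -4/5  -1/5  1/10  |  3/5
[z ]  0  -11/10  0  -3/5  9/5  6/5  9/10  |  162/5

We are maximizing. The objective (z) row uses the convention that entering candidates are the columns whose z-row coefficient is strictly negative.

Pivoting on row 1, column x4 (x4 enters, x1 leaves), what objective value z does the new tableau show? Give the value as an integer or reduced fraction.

75/2

Minimum ratio for x4: (17/5)/(2/5) = 17/2.
z changes by −(z-row coeff of x4)·ratio = −(-3/5)·(17/2) = 51/10.
New z = 162/5 + (51/10) = 75/2.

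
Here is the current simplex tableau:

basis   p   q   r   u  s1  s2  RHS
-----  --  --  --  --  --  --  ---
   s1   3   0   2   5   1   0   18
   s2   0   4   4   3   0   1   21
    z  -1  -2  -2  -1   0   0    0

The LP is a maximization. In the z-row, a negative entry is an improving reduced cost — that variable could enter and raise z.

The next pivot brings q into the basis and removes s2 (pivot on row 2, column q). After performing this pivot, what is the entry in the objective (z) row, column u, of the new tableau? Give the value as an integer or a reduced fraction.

Pivot element is row 2, column q: 4.
Normalize row 2: new (row 2, u) = 3/4 = 3/4.
z-row ← z-row − (-2)·(new row 2): -1 − (-2)·(3/4) = 1/2.

1/2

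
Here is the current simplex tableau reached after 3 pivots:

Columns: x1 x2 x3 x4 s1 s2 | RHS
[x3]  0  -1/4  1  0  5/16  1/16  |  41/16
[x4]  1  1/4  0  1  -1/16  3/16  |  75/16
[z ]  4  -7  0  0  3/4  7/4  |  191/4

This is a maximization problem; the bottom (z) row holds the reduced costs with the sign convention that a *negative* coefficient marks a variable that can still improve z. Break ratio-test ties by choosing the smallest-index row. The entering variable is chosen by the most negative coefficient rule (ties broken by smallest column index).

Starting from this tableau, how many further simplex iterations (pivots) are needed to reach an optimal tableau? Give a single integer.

pivot: x2 in, x4 out → z = 179
pivot: s1 in, x3 out → z = 208
No improving column remains; optimal.

2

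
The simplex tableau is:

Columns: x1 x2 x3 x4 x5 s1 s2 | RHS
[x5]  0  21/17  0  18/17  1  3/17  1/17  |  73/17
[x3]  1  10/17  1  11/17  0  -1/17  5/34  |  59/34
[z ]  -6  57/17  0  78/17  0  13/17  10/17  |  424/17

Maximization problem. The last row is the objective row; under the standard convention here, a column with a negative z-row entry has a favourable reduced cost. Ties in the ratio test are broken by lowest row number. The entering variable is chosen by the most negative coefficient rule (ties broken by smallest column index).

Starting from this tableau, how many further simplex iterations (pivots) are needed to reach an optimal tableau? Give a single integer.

pivot: x1 in, x3 out → z = 601/17
No improving column remains; optimal.

1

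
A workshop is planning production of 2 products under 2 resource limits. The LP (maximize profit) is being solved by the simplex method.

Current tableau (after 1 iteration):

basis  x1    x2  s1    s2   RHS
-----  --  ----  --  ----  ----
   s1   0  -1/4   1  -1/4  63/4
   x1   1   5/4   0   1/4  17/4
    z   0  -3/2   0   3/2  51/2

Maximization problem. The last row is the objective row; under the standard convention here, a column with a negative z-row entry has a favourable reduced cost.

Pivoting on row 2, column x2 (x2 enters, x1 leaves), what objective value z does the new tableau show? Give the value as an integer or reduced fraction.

153/5

Minimum ratio for x2: (17/4)/(5/4) = 17/5.
z changes by −(z-row coeff of x2)·ratio = −(-3/2)·(17/5) = 51/10.
New z = 51/2 + (51/10) = 153/5.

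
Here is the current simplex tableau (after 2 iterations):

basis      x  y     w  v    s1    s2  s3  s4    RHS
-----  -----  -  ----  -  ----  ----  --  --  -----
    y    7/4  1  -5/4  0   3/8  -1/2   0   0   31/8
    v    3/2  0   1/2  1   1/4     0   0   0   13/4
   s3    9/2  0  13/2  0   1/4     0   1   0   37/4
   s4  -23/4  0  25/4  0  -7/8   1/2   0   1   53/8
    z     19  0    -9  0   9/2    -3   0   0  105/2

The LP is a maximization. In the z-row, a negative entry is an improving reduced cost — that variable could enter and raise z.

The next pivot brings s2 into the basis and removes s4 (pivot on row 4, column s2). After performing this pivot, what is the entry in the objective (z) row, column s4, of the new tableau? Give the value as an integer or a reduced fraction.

6

Pivot element is row 4, column s2: 1/2.
Normalize row 4: new (row 4, s4) = 1/(1/2) = 2.
z-row ← z-row − (-3)·(new row 4): 0 − (-3)·2 = 6.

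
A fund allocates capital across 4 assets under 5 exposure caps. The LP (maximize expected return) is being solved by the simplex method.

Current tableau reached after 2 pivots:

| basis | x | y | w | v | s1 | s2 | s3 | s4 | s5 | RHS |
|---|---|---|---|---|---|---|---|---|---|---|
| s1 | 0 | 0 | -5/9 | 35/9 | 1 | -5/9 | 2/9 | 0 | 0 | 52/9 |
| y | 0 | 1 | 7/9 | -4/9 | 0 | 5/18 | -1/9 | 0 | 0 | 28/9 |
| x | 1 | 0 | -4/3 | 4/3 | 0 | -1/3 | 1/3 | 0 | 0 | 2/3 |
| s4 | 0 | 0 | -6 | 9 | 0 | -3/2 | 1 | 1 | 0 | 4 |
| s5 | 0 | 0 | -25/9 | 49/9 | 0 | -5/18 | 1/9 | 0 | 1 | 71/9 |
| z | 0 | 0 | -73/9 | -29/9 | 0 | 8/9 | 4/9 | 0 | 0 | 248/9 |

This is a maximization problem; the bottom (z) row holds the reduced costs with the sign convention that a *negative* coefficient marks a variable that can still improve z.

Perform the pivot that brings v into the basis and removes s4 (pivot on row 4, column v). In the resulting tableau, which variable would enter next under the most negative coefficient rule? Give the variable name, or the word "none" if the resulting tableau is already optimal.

w

Pivot element 9. New z-row = old z-row − (-29/9)·(row 4/9).
Updated z-row coefficients: x: 0, y: 0, w: -277/27, v: 0, s1: 0, s2: 19/54, s3: 65/81, s4: 29/81, s5: 0.
The most negative is -277/27 in column w, so w would enter next.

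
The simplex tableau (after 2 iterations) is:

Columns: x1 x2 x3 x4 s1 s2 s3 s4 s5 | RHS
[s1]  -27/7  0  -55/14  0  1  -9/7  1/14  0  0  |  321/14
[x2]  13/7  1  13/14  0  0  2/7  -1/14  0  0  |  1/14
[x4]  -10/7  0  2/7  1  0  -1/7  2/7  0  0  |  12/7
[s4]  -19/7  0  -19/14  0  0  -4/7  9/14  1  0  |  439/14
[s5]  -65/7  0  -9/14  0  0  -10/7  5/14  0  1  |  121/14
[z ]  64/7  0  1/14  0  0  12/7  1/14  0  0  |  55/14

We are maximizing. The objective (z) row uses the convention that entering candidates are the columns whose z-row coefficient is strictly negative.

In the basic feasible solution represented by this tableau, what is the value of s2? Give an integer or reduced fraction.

0

s2 is nonbasic (not in the basis column), so its value in the current BFS is 0.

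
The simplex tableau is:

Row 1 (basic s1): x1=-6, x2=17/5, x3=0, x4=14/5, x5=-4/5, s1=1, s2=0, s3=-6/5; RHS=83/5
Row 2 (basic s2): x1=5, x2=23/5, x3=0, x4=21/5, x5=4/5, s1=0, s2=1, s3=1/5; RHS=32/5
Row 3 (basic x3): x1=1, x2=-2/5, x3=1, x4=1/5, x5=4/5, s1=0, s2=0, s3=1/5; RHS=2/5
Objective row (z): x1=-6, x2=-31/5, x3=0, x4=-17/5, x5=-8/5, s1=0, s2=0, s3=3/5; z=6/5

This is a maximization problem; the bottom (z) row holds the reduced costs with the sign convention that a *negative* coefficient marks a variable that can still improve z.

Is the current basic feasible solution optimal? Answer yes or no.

Column x1 has objective-row coefficient -6, which is negative; an improving pivot exists, so not yet optimal.

no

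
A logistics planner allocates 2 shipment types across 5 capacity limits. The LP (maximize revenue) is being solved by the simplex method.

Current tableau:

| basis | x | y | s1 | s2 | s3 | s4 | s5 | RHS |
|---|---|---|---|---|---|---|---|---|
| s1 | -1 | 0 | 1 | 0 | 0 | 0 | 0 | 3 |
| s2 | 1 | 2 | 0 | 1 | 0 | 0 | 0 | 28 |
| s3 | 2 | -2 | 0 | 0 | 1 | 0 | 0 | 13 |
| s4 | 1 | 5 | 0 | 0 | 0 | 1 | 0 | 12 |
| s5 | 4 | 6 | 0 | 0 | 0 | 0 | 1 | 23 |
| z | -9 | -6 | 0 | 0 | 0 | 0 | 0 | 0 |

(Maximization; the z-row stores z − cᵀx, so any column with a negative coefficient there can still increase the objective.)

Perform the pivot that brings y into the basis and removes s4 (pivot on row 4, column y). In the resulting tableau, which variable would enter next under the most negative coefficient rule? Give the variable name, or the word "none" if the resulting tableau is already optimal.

Pivot element 5. New z-row = old z-row − (-6)·(row 4/5).
Updated z-row coefficients: x: -39/5, y: 0, s1: 0, s2: 0, s3: 0, s4: 6/5, s5: 0.
The most negative is -39/5 in column x, so x would enter next.

x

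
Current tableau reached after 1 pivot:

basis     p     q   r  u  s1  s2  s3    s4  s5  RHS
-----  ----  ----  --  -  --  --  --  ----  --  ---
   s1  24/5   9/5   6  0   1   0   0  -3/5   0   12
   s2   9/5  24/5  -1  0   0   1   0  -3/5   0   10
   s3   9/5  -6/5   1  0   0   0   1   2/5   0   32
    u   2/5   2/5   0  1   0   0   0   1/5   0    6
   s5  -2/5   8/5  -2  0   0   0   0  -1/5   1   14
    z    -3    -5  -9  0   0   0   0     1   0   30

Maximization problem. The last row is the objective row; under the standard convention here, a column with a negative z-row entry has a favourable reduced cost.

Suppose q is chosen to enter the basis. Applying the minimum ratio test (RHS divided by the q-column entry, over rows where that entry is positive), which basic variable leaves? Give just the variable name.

Ratios: row 1 (s1): 12/(9/5) = 20/3; row 2 (s2): 10/(24/5) = 25/12; row 3 (s3): entry -6/5 ≤ 0, skip; row 4 (u): 6/(2/5) = 15; row 5 (s5): 14/(8/5) = 35/4.
Minimum ratio 25/12 is in the s2 row, so s2 leaves.

s2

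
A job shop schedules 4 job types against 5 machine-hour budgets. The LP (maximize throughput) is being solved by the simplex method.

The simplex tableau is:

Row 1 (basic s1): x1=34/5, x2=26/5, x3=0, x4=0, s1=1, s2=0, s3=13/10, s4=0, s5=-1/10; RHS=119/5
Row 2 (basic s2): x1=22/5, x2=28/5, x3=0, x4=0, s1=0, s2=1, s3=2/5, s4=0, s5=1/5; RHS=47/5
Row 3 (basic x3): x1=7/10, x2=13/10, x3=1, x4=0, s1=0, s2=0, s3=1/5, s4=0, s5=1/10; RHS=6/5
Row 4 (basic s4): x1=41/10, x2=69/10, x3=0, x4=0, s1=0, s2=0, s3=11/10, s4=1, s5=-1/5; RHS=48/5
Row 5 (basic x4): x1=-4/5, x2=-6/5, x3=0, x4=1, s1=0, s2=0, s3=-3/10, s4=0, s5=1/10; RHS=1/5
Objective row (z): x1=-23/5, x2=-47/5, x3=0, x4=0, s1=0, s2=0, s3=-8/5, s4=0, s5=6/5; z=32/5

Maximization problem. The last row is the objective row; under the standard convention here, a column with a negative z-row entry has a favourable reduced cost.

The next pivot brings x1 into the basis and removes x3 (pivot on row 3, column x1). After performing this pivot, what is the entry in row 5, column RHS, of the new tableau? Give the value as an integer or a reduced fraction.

11/7

Pivot element is row 3, column x1: 7/10.
Normalize row 3: new (row 3, RHS) = (6/5)/(7/10) = 12/7.
row 5 ← row 5 − (-4/5)·(new row 3): 1/5 − (-4/5)·(12/7) = 11/7.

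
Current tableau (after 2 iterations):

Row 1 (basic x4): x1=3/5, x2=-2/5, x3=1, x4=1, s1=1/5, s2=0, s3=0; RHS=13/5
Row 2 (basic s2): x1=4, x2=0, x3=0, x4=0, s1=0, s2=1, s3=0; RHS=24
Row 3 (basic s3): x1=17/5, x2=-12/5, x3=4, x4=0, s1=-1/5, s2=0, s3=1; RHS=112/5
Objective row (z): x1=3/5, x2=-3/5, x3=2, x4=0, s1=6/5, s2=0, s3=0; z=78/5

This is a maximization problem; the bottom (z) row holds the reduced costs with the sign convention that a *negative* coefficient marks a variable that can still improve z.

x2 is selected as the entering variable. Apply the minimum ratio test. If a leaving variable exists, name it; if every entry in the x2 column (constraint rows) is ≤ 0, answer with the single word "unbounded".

x2-column entries: row 1: -2/5, row 2: 0, row 3: -12/5. All ≤ 0, so x2 can increase without bound; the LP is unbounded in this direction.

unbounded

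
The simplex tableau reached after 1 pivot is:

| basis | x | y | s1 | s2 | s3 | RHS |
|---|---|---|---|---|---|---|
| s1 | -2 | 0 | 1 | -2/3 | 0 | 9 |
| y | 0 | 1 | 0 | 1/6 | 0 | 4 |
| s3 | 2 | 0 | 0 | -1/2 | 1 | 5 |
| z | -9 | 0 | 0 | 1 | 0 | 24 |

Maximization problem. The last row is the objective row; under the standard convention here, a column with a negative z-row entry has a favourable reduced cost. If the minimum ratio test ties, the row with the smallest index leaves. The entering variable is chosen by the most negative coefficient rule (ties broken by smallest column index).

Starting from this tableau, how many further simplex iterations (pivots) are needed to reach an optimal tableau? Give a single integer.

pivot: x in, s3 out → z = 93/2
pivot: s2 in, y out → z = 153/2
No improving column remains; optimal.

2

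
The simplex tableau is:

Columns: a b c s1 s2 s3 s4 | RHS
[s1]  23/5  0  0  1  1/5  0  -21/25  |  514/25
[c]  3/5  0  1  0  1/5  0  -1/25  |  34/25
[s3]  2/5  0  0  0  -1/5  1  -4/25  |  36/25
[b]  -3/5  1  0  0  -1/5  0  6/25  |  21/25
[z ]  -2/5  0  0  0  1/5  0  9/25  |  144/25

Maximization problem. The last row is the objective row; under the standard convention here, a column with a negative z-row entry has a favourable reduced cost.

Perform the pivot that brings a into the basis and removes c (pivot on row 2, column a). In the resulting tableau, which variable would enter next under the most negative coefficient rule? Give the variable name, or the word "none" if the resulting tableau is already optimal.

Pivot element 3/5. New z-row = old z-row − (-2/5)·(row 2/(3/5)).
Updated z-row coefficients: a: 0, b: 0, c: 2/3, s1: 0, s2: 1/3, s3: 0, s4: 1/3.
No coefficient is strictly negative; the tableau after this pivot is optimal.

none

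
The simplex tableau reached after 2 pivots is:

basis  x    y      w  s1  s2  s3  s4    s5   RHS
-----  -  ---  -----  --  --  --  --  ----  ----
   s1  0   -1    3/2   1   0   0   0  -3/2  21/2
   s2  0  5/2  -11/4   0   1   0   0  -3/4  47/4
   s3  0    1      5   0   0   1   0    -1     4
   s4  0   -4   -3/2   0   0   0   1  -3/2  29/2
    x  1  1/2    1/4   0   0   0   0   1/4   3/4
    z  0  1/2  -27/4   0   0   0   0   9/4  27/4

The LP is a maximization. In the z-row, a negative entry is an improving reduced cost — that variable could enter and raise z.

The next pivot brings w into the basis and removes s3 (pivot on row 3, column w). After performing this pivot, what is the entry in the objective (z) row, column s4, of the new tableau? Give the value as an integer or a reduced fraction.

Pivot element is row 3, column w: 5.
Normalize row 3: new (row 3, s4) = 0/5 = 0.
z-row ← z-row − (-27/4)·(new row 3): 0 − (-27/4)·0 = 0.

0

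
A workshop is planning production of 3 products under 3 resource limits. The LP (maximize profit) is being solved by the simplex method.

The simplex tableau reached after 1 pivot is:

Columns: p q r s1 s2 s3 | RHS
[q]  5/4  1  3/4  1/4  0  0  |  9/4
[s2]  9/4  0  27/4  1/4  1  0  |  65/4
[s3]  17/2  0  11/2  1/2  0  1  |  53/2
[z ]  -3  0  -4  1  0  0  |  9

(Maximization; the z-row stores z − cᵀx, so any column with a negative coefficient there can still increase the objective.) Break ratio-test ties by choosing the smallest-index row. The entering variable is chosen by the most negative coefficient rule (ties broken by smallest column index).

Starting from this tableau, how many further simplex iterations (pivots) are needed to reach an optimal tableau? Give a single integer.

2

pivot: r in, s2 out → z = 503/27
pivot: p in, q out → z = 523/27
No improving column remains; optimal.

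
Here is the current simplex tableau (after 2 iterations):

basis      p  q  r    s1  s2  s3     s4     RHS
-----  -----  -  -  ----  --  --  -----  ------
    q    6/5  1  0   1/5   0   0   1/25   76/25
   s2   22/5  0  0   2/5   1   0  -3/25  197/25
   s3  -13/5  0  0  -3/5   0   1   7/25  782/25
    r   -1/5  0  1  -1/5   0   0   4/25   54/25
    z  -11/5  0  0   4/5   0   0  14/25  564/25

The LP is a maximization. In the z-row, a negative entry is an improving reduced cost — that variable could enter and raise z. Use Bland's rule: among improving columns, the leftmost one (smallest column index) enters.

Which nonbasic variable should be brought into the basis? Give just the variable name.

Objective-row coefficients: p: -11/5, q: 0, r: 0, s1: 4/5, s2: 0, s3: 0, s4: 14/25.
Improving columns: p. Bland's rule picks the smallest column index → p.

p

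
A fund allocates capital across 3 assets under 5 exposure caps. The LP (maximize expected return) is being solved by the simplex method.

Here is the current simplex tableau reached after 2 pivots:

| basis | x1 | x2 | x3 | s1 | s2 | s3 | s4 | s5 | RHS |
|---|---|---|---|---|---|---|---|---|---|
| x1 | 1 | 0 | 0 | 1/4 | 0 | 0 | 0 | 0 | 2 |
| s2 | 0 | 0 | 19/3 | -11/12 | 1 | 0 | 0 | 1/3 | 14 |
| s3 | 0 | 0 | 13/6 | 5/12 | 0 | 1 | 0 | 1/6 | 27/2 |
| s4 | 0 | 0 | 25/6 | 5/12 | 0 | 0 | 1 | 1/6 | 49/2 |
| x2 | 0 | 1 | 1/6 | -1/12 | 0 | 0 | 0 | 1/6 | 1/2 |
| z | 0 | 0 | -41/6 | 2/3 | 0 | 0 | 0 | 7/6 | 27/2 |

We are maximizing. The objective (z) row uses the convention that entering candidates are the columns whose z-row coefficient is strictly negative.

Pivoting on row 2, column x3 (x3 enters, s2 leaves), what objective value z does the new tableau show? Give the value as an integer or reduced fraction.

1087/38

Minimum ratio for x3: 14/(19/3) = 42/19.
z changes by −(z-row coeff of x3)·ratio = −(-41/6)·(42/19) = 287/19.
New z = 27/2 + (287/19) = 1087/38.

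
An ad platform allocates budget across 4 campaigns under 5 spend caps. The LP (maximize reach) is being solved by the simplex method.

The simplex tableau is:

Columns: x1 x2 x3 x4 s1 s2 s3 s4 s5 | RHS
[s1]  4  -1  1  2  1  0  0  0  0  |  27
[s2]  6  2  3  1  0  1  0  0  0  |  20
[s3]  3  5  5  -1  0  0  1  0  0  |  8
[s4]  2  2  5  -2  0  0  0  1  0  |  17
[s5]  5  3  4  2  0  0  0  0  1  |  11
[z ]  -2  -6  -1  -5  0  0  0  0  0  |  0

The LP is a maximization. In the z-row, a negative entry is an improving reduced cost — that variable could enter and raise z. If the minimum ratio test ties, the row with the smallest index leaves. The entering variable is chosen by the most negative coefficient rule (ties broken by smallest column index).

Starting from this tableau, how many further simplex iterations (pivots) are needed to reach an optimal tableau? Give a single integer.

pivot: x2 in, s3 out → z = 48/5
pivot: x4 in, s5 out → z = 317/13
pivot: s3 in, x2 out → z = 55/2
No improving column remains; optimal.

3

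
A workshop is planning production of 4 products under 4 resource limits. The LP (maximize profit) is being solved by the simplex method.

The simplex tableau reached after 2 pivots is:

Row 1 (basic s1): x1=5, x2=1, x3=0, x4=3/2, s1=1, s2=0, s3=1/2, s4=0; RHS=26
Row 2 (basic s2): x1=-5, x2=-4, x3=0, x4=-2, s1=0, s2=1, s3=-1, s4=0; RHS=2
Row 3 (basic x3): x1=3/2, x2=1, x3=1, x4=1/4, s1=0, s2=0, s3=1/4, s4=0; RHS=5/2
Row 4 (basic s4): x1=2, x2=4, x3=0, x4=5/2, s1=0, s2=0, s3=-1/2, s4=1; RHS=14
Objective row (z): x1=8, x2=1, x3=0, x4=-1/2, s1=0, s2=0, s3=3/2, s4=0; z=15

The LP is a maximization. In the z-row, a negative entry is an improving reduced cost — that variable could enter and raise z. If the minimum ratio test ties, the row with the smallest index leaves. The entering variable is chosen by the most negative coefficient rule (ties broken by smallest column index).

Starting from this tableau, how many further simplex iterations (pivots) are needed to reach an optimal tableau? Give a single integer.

1

pivot: x4 in, s4 out → z = 89/5
No improving column remains; optimal.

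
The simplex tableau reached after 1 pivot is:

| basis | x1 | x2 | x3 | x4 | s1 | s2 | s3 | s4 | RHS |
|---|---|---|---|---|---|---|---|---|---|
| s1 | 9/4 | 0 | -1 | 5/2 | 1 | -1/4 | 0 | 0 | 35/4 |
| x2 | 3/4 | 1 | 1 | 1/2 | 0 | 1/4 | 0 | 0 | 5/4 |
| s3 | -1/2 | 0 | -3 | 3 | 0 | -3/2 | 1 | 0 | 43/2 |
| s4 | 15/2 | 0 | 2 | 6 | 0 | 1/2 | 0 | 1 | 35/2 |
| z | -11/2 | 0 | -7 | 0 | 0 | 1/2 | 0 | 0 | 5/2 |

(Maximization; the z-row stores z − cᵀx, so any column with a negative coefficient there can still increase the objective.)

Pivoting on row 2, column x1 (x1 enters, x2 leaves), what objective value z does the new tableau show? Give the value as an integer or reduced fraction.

Minimum ratio for x1: (5/4)/(3/4) = 5/3.
z changes by −(z-row coeff of x1)·ratio = −(-11/2)·(5/3) = 55/6.
New z = 5/2 + (55/6) = 35/3.

35/3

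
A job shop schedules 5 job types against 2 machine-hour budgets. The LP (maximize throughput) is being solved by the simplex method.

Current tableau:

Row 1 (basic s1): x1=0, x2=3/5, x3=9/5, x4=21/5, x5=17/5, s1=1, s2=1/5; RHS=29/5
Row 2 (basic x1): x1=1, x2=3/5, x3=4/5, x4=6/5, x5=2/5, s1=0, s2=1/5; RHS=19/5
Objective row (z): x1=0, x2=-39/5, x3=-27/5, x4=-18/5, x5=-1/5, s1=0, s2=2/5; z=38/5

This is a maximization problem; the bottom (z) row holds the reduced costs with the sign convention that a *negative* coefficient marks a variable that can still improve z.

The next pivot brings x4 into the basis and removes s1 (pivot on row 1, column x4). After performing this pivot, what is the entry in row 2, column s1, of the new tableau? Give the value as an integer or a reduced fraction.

Pivot element is row 1, column x4: 21/5.
Normalize row 1: new (row 1, s1) = 1/(21/5) = 5/21.
row 2 ← row 2 − (6/5)·(new row 1): 0 − (6/5)·(5/21) = -2/7.

-2/7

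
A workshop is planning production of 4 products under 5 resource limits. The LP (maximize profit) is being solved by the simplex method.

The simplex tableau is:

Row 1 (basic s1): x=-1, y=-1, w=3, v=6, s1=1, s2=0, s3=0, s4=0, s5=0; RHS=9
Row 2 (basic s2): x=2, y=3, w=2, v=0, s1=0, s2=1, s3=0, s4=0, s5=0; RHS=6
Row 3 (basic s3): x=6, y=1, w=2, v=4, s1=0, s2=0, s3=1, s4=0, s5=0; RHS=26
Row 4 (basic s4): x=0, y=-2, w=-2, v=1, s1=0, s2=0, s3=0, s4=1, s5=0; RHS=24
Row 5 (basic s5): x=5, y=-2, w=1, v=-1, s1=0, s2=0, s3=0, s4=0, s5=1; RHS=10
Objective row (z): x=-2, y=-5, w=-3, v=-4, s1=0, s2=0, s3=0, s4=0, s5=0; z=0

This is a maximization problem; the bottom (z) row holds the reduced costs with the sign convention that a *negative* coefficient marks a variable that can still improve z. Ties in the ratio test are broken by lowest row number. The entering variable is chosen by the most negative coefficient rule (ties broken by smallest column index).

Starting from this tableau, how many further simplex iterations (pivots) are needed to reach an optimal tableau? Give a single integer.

2

pivot: y in, s2 out → z = 10
pivot: v in, s1 out → z = 52/3
No improving column remains; optimal.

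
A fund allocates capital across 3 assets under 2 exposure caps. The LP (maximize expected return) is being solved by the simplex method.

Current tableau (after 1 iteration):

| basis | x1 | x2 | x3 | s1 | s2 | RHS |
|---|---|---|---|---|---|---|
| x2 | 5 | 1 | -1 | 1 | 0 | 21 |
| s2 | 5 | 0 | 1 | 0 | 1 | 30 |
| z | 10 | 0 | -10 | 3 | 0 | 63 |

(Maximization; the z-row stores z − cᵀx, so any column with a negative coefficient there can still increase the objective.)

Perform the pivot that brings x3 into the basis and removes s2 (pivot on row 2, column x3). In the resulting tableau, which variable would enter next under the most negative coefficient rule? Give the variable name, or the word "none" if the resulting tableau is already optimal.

none

Pivot element 1. New z-row = old z-row − (-10)·(row 2/1).
Updated z-row coefficients: x1: 60, x2: 0, x3: 0, s1: 3, s2: 10.
No coefficient is strictly negative; the tableau after this pivot is optimal.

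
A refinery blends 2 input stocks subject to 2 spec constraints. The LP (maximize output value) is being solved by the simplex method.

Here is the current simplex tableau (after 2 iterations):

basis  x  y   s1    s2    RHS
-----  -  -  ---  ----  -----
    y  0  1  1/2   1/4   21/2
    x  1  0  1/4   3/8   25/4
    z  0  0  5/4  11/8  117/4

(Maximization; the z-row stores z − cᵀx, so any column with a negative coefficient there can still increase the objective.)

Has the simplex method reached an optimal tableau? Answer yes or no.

No objective-row coefficient is strictly negative, so no entering variable exists; the tableau is optimal.

yes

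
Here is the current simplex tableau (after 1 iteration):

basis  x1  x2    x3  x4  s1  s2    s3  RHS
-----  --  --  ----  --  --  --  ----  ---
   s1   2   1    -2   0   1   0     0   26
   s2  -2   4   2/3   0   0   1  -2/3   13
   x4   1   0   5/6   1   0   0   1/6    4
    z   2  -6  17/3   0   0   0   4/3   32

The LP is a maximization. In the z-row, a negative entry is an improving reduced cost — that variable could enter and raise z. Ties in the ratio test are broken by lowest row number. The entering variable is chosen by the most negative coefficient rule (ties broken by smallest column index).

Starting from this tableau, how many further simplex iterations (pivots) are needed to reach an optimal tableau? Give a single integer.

pivot: x2 in, s2 out → z = 103/2
pivot: x1 in, x4 out → z = 111/2
No improving column remains; optimal.

2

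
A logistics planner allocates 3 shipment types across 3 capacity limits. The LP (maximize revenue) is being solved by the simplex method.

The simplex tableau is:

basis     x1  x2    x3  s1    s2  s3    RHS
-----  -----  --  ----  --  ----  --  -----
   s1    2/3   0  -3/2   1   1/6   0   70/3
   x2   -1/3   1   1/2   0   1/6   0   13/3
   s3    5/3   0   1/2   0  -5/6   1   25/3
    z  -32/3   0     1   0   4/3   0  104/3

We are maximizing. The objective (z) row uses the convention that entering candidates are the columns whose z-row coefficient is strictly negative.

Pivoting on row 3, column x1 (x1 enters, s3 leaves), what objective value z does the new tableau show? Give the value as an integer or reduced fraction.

Minimum ratio for x1: (25/3)/(5/3) = 5.
z changes by −(z-row coeff of x1)·ratio = −(-32/3)·5 = 160/3.
New z = 104/3 + (160/3) = 88.

88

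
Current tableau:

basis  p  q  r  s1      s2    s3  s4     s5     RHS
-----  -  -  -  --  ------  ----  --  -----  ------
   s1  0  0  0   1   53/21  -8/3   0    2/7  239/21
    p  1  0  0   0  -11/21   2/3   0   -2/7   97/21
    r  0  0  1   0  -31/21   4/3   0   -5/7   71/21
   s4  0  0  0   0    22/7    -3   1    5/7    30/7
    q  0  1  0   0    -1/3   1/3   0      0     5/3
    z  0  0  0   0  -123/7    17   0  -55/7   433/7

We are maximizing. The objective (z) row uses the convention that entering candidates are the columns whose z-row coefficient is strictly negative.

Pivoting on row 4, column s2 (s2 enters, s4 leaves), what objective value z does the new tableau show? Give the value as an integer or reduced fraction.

944/11

Minimum ratio for s2: (30/7)/(22/7) = 15/11.
z changes by −(z-row coeff of s2)·ratio = −(-123/7)·(15/11) = 1845/77.
New z = 433/7 + (1845/77) = 944/11.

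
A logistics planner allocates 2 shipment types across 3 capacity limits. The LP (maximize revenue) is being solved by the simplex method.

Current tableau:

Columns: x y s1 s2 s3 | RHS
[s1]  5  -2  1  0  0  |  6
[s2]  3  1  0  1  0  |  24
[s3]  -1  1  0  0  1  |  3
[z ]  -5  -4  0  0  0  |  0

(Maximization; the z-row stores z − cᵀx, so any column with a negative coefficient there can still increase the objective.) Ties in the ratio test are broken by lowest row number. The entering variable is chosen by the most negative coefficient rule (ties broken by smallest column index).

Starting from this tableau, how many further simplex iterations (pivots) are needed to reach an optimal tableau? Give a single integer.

2

pivot: x in, s1 out → z = 6
pivot: y in, s3 out → z = 48
No improving column remains; optimal.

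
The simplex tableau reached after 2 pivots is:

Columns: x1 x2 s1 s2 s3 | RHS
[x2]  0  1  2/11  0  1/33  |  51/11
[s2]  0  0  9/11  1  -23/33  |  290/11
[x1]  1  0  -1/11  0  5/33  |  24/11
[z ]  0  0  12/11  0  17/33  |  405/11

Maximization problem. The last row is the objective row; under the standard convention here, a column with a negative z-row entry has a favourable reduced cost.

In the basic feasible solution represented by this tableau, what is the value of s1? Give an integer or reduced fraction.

s1 is nonbasic (not in the basis column), so its value in the current BFS is 0.

0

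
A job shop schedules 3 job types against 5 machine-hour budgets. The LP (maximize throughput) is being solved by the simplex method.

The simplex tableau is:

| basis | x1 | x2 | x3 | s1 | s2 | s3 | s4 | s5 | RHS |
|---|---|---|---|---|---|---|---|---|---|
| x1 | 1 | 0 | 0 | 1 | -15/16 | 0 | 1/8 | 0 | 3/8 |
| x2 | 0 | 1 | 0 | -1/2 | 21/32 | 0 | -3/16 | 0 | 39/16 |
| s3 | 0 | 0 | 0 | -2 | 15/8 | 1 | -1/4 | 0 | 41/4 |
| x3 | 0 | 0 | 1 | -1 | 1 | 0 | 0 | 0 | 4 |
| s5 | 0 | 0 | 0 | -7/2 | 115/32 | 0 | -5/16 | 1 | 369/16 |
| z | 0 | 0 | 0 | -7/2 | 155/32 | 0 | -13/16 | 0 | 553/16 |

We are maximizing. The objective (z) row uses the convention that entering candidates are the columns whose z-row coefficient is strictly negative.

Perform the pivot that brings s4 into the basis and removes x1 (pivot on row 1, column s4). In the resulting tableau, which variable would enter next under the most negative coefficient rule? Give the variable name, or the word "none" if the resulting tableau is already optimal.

s2

Pivot element 1/8. New z-row = old z-row − (-13/16)·(row 1/(1/8)).
Updated z-row coefficients: x1: 13/2, x2: 0, x3: 0, s1: 3, s2: -5/4, s3: 0, s4: 0, s5: 0.
The most negative is -5/4 in column s2, so s2 would enter next.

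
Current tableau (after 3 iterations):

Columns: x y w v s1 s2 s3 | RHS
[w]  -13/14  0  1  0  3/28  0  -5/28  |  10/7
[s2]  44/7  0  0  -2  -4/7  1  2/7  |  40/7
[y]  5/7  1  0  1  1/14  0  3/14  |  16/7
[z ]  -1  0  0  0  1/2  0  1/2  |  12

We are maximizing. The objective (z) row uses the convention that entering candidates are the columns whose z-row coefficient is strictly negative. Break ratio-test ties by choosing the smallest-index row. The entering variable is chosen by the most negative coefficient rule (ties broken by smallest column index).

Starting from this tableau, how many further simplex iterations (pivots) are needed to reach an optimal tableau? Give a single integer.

pivot: x in, s2 out → z = 142/11
pivot: v in, y out → z = 40/3
No improving column remains; optimal.

2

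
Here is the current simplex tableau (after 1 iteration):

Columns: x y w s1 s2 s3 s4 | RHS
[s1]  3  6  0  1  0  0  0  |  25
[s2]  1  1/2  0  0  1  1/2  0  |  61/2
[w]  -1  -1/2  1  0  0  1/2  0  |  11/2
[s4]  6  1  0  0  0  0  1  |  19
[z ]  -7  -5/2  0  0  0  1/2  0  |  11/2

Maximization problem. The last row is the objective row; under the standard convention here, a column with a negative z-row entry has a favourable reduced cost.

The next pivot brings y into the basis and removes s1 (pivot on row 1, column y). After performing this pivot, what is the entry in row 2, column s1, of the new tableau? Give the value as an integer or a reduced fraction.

Pivot element is row 1, column y: 6.
Normalize row 1: new (row 1, s1) = 1/6 = 1/6.
row 2 ← row 2 − (1/2)·(new row 1): 0 − (1/2)·(1/6) = -1/12.

-1/12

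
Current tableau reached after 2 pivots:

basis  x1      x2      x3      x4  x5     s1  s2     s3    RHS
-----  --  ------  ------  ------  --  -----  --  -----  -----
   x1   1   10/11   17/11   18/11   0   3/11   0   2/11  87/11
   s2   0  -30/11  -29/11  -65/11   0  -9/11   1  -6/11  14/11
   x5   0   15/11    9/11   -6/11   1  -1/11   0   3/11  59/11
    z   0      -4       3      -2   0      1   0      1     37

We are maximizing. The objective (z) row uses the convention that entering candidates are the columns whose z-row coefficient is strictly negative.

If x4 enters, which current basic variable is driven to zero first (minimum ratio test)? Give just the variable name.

Ratios: row 1 (x1): (87/11)/(18/11) = 29/6; row 2 (s2): entry -65/11 ≤ 0, skip; row 3 (x5): entry -6/11 ≤ 0, skip.
Minimum ratio 29/6 is in the x1 row, so x1 leaves.

x1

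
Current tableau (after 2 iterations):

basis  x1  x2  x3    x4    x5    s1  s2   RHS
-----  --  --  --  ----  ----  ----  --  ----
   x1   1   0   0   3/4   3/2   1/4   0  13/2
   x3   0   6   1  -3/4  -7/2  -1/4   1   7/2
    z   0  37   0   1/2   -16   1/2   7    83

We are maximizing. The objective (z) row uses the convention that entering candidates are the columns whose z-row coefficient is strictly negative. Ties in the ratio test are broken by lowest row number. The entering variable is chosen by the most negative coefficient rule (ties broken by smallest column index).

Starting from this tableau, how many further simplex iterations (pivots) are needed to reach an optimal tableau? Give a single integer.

1

pivot: x5 in, x1 out → z = 457/3
No improving column remains; optimal.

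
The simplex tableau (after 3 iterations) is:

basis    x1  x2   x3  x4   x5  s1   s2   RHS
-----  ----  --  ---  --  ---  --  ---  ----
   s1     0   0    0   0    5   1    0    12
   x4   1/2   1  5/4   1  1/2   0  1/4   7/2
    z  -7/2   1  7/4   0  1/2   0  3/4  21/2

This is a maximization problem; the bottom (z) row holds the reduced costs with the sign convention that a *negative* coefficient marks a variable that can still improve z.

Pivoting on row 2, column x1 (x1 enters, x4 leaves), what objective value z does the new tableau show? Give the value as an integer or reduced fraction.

35

Minimum ratio for x1: (7/2)/(1/2) = 7.
z changes by −(z-row coeff of x1)·ratio = −(-7/2)·7 = 49/2.
New z = 21/2 + (49/2) = 35.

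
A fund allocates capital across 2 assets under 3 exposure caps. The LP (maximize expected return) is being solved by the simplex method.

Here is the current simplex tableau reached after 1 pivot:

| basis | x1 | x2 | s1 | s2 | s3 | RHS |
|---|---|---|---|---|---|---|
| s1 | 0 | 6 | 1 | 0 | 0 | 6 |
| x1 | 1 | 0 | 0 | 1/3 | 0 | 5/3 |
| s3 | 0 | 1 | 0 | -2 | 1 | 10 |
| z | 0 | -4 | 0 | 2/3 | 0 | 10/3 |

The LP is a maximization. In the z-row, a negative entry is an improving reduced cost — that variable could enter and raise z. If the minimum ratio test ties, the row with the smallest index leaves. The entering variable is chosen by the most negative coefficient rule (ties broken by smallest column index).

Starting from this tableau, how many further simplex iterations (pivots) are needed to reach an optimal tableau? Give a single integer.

1

pivot: x2 in, s1 out → z = 22/3
No improving column remains; optimal.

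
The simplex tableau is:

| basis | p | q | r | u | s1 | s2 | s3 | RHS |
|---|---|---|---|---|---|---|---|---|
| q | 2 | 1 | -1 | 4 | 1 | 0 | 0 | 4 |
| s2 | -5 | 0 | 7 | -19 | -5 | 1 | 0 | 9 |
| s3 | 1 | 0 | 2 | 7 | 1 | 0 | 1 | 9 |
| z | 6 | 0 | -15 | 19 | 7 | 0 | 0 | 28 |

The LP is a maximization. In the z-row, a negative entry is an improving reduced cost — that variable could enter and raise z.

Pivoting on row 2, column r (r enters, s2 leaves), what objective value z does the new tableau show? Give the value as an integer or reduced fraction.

Minimum ratio for r: 9/7 = 9/7.
z changes by −(z-row coeff of r)·ratio = −(-15)·(9/7) = 135/7.
New z = 28 + (135/7) = 331/7.

331/7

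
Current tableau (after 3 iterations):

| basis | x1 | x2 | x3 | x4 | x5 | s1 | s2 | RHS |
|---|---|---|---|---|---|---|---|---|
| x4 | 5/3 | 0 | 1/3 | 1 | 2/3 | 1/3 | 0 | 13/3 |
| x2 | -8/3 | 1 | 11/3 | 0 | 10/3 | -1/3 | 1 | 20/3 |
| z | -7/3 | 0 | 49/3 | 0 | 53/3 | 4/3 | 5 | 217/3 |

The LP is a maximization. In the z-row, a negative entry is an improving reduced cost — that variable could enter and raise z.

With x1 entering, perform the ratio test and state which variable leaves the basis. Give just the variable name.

x4

Ratios: row 1 (x4): (13/3)/(5/3) = 13/5; row 2 (x2): entry -8/3 ≤ 0, skip.
Minimum ratio 13/5 is in the x4 row, so x4 leaves.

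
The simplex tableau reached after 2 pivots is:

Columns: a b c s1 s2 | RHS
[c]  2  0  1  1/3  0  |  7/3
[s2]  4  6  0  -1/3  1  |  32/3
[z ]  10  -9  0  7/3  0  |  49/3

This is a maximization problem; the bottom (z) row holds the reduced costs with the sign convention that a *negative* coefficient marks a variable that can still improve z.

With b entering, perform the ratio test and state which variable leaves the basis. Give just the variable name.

Ratios: row 1 (c): entry 0 ≤ 0, skip; row 2 (s2): (32/3)/6 = 16/9.
Minimum ratio 16/9 is in the s2 row, so s2 leaves.

s2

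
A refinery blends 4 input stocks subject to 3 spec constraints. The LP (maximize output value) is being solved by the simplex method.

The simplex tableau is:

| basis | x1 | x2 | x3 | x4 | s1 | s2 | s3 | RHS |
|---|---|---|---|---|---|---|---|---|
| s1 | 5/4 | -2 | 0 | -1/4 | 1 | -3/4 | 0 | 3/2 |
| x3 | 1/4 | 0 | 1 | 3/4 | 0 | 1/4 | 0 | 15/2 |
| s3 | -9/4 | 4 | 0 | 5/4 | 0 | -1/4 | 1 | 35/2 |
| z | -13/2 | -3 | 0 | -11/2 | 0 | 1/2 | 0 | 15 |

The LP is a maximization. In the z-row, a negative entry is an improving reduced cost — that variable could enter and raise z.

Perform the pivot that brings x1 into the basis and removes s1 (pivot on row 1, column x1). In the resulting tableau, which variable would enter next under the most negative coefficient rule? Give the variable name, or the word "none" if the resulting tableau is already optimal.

x2

Pivot element 5/4. New z-row = old z-row − (-13/2)·(row 1/(5/4)).
Updated z-row coefficients: x1: 0, x2: -67/5, x3: 0, x4: -34/5, s1: 26/5, s2: -17/5, s3: 0.
The most negative is -67/5 in column x2, so x2 would enter next.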